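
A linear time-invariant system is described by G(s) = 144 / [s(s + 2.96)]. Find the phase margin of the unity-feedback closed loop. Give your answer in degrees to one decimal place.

14.1°

Gain crossover: |G(jω)| = 1 at ω ≈ 11.8 rad s⁻¹.
∠G(j11.8) = −90° − arctan(11.8/2.96) ≈ -165.94°
PM = 180° + (-165.94°) = 14.06°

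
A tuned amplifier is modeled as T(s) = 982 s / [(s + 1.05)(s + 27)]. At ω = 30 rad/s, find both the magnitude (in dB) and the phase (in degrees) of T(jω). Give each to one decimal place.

|j30| = 30
|j30 + 1.05| = √(30² + 1.05²) = 30.02
|j30 + 27| = √(30² + 27²) = 40.36
|T(j30)| = 982 × 30 / (30.02 × 40.36) = 24.316
20 log₁₀(24.316) = 27.72 dB
∠(j30) = 90.00°
∠(j30 + 1.05) = arctan(30/1.05) = 88.00°
∠(j30 + 27) = arctan(30/27) = 48.01°
∠T(j30) = 90.00° − (88.00° + 48.01°) = -46.01°

|T| = 27.7 dB, ∠T = -46.0 deg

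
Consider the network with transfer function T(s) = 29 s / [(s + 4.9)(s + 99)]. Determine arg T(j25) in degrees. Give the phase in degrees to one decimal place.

-3.1°

∠(j25) = 90.00°
∠(j25 + 4.9) = arctan(25/4.9) = 78.91°
∠(j25 + 99) = arctan(25/99) = 14.17°
∠T(j25) = 90.00° − (78.91° + 14.17°) = -3.08°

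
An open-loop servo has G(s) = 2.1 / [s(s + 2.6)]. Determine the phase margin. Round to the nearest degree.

Gain crossover: |G(jω)| = 1 at ω ≈ 0.774 rad/s.
∠G(j0.774) = −90° − arctan(0.774/2.6) ≈ -106.58°
PM = 180° + (-106.58°) = 73.42°

73°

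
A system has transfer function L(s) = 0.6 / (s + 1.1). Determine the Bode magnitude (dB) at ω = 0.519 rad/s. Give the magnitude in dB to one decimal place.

-6.1 dB

|j0.519 + 1.1| = √(0.519² + 1.1²) = 1.216
|L(j0.519)| = 0.6 / 1.216 = 0.4933
20 log₁₀(0.4933) = -6.14 dB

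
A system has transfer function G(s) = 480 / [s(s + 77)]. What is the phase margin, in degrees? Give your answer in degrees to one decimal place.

Gain crossover: |G(jω)| = 1 at ω ≈ 6.21 rad/s.
∠G(j6.21) = −90° − arctan(6.21/77) ≈ -94.61°
PM = 180° + (-94.61°) = 85.39°

85.4°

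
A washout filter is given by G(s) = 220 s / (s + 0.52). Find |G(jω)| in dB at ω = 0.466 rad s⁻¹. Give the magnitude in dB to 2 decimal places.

43.34 dB

|j0.466| = 0.466
|j0.466 + 0.52| = √(0.466² + 0.52²) = 0.6983
|G(j0.466)| = 220 × 0.466 / 0.6983 = 146.82
20 log₁₀(146.82) = 43.336 dB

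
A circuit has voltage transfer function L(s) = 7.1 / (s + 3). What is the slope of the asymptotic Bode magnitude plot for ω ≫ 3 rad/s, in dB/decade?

With 0 zeros and 1 pole, the high-frequency asymptotic slope is 20 × (0 − 1) = -20 dB/decade.

-20 dB/decade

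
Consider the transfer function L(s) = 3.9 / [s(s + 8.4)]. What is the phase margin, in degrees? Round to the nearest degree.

87°

Gain crossover: |L(jω)| = 1 at ω ≈ 0.464 rad s⁻¹.
∠L(j0.464) = −90° − arctan(0.464/8.4) ≈ -93.16°
PM = 180° + (-93.16°) = 86.84°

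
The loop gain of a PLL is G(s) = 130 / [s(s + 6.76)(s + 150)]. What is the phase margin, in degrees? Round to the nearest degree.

89°

Gain crossover: |G(jω)| = 1 at ω ≈ 0.128 rad/s.
∠G(j0.128) = −90° − arctan(0.128/6.76) − arctan(0.128/150) ≈ -91.14°
PM = 180° + (-91.14°) = 88.86°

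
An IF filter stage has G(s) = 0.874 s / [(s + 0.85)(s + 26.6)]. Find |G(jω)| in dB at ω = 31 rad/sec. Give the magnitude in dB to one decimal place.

|j31| = 31
|j31 + 0.85| = √(31² + 0.85²) = 31.01
|j31 + 26.6| = √(31² + 26.6²) = 40.85
|G(j31)| = 0.874 × 31 / (31.01 × 40.85) = 0.021388
20 log₁₀(0.021388) = -33.40 dB

-33.4 dB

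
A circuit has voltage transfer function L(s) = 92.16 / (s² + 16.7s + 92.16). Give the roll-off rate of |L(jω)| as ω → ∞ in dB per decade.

With 0 zeros and 2 poles, the high-frequency asymptotic slope is 20 × (0 − 2) = -40 dB/decade.

-40 dB/decade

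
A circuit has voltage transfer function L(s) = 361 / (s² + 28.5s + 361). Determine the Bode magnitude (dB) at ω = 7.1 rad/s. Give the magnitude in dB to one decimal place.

|(j7.1)² + 28.5(j7.1) + 361| = |310.59 + j202.35| = 370.7
|L(j7.1)| = 361 / 370.7 = 0.97386
20 log₁₀(0.97386) = -0.23 dB

-0.2 dB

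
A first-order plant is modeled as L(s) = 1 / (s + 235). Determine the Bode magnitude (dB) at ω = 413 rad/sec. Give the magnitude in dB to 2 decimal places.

-53.54 dB

|j413 + 235| = √(413² + 235²) = 475.2
|L(j413)| = 1 / 475.2 = 0.0021045
20 log₁₀(0.0021045) = -53.537 dB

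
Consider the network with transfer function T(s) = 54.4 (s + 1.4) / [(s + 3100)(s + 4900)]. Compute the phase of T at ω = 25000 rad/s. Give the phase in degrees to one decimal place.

-71.8°

∠(j25000 + 1.4) = arctan(25000/1.4) = 90.00°
∠(j25000 + 3100) = arctan(25000/3100) = 82.93°
∠(j25000 + 4900) = arctan(25000/4900) = 78.91°
∠T(j25000) = 90.00° − (82.93° + 78.91°) = -71.85°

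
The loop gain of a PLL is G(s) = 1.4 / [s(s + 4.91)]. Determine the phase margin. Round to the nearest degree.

87 deg

Gain crossover: |G(jω)| = 1 at ω ≈ 0.285 rad s⁻¹.
∠G(j0.285) = −90° − arctan(0.285/4.91) ≈ -93.32°
PM = 180° + (-93.32°) = 86.68°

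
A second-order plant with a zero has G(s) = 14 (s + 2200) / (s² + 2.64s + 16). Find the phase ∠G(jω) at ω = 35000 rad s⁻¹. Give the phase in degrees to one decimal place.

∠(j35000 + 2200) = arctan(35000/2200) = 86.40°
∠[(j35000)² + 2.64(j35000) + 16] = ∠[-1.225e+09 + j92400] = 180.00°
∠G(j35000) = 86.40° − 180.00° = -93.59°

-93.6°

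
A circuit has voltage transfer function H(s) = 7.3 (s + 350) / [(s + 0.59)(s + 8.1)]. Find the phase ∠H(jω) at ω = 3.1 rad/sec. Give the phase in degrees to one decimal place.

-99.7°

∠(j3.1 + 350) = arctan(3.1/350) = 0.51°
∠(j3.1 + 0.59) = arctan(3.1/0.59) = 79.22°
∠(j3.1 + 8.1) = arctan(3.1/8.1) = 20.94°
∠H(j3.1) = 0.51° − (79.22° + 20.94°) = -99.66°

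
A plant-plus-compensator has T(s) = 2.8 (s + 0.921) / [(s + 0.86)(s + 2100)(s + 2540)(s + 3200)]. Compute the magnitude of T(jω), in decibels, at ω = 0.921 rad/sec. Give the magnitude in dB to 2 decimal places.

|j0.921 + 0.921| = √(0.921² + 0.921²) = 1.302
|j0.921 + 0.86| = √(0.921² + 0.86²) = 1.26
|j0.921 + 2100| = √(0.921² + 2100²) = 2100
|j0.921 + 2540| = √(0.921² + 2540²) = 2540
|j0.921 + 3200| = √(0.921² + 3200²) = 3200
|T(j0.921)| = 2.8 × 1.302 / (1.26 × 2100 × 2540 × 3200) = 1.6956e-10
20 log₁₀(1.6956e-10) = -195.413 dB

-195.41 dB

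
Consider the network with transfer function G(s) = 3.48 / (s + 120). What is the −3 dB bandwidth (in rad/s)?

For a single-pole low-pass, the −3 dB point is at the pole: ω = 120 rad/s.

120 rad/s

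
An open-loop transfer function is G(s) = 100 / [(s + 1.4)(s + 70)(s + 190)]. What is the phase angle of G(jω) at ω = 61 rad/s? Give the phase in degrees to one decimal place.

∠(j61 + 1.4) = arctan(61/1.4) = 88.69°
∠(j61 + 70) = arctan(61/70) = 41.07°
∠(j61 + 190) = arctan(61/190) = 17.80°
∠G(j61) = − (88.69° + 41.07° + 17.80°) = -147.55°

-147.6°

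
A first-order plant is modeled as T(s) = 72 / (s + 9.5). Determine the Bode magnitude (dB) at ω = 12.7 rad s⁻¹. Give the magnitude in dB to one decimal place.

|j12.7 + 9.5| = √(12.7² + 9.5²) = 15.86
|T(j12.7)| = 72 / 15.86 = 4.5397
20 log₁₀(4.5397) = 13.14 dB

13.1 dB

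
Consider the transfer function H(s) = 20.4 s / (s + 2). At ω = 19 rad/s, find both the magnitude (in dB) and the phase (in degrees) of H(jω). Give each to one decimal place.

|j19| = 19
|j19 + 2| = √(19² + 2²) = 19.1
|H(j19)| = 20.4 × 19 / 19.1 = 20.288
20 log₁₀(20.288) = 26.14 dB
∠(j19) = 90.00°
∠(j19 + 2) = arctan(19/2) = 83.99°
∠H(j19) = 90.00° − 83.99° = 6.01°

|H| = 26.1 dB, ∠H = 6.0°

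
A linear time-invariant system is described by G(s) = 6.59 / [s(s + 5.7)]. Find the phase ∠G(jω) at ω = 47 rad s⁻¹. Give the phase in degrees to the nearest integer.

-173°

∠(j47 + 5.7) = arctan(47/5.7) = 83.09°
∠(j47) = 90.00°
∠G(j47) = − (83.09° + 90.00°) = -173.09°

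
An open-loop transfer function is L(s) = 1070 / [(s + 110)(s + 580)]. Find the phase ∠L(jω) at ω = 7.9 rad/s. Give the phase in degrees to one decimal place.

∠(j7.9 + 110) = arctan(7.9/110) = 4.11°
∠(j7.9 + 580) = arctan(7.9/580) = 0.78°
∠L(j7.9) = − (4.11° + 0.78°) = -4.89°

-4.9 deg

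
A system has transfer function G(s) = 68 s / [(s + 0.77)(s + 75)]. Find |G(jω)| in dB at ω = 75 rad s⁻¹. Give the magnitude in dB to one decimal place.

-3.9 dB

|j75| = 75
|j75 + 0.77| = √(75² + 0.77²) = 75
|j75 + 75| = √(75² + 75²) = 106.1
|G(j75)| = 68 × 75 / (75 × 106.1) = 0.64108
20 log₁₀(0.64108) = -3.86 dB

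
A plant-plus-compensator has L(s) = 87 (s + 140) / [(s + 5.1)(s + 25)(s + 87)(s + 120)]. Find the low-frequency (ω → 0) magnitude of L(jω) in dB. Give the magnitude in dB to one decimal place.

L(0) = 87 × 140 / (5.1 × 25 × 87 × 120) = 0.0091503
20 log₁₀(0.0091503) = -40.77 dB

-40.8 dB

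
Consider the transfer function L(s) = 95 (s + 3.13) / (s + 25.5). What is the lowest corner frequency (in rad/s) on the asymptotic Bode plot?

3.13 rad/s

Break frequencies occur at each pole and zero magnitude: 3.13 rad/s, 25.5 rad/s.
The lowest is 3.13 rad/s.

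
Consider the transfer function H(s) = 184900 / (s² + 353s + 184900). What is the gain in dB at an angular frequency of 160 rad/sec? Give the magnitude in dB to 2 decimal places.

|(j160)² + 353(j160) + 184900| = |1.593e+05 + j56480| = 1.69e+05
|H(j160)| = 184900 / 1.69e+05 = 1.094
20 log₁₀(1.094) = 0.780 dB

0.78 dB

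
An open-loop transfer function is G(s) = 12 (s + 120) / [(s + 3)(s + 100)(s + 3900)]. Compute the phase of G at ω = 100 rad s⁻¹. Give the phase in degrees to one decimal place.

-94.9°

∠(j100 + 120) = arctan(100/120) = 39.81°
∠(j100 + 3) = arctan(100/3) = 88.28°
∠(j100 + 100) = arctan(100/100) = 45.00°
∠(j100 + 3900) = arctan(100/3900) = 1.47°
∠G(j100) = 39.81° − (88.28° + 45.00° + 1.47°) = -94.94°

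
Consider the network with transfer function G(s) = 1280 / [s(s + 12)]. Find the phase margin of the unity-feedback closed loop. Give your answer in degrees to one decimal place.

Gain crossover: |G(jω)| = 1 at ω ≈ 34.8 rad/s.
∠G(j34.8) = −90° − arctan(34.8/12) ≈ -160.97°
PM = 180° + (-160.97°) = 19.03°

19.0 deg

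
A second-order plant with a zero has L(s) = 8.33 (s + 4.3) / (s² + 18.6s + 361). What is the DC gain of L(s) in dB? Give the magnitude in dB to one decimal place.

L(0) = 8.33 × 4.3 / 361 = 0.099222
20 log₁₀(0.099222) = -20.07 dB

-20.1 dB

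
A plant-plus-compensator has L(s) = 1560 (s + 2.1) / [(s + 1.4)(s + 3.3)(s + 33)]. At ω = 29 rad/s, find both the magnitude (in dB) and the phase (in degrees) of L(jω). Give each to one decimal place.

|L| = 1.7 dB, ∠L = -126.2°

|j29 + 2.1| = √(29² + 2.1²) = 29.08
|j29 + 1.4| = √(29² + 1.4²) = 29.03
|j29 + 3.3| = √(29² + 3.3²) = 29.19
|j29 + 33| = √(29² + 33²) = 43.93
|L(j29)| = 1560 × 29.08 / (29.03 × 29.19 × 43.93) = 1.2184
20 log₁₀(1.2184) = 1.72 dB
∠(j29 + 2.1) = arctan(29/2.1) = 85.86°
∠(j29 + 1.4) = arctan(29/1.4) = 87.24°
∠(j29 + 3.3) = arctan(29/3.3) = 83.51°
∠(j29 + 33) = arctan(29/33) = 41.31°
∠L(j29) = 85.86° − (87.24° + 83.51° + 41.31°) = -126.19°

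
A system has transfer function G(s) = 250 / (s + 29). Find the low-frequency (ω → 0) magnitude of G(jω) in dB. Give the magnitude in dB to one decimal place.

18.7 dB

G(0) = 250 / 29 = 8.6207
20 log₁₀(8.6207) = 18.71 dB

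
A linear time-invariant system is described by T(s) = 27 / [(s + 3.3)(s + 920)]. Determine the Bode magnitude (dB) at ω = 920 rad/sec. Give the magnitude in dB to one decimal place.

-92.9 dB

|j920 + 3.3| = √(920² + 3.3²) = 920
|j920 + 920| = √(920² + 920²) = 1301
|T(j920)| = 27 / (920 × 1301) = 2.2556e-05
20 log₁₀(2.2556e-05) = -92.93 dB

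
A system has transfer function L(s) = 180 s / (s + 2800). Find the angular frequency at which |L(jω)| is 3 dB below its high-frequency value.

2800 rad s⁻¹

For a single-pole high-pass, the −3 dB point is at the pole: ω = 2800 rad s⁻¹.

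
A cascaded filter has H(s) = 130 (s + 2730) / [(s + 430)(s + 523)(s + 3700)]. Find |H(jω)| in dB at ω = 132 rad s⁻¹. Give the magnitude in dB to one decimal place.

|j132 + 2730| = √(132² + 2730²) = 2733
|j132 + 430| = √(132² + 430²) = 449.8
|j132 + 523| = √(132² + 523²) = 539.4
|j132 + 3700| = √(132² + 3700²) = 3702
|H(j132)| = 130 × 2733 / (449.8 × 539.4 × 3702) = 0.00039555
20 log₁₀(0.00039555) = -68.06 dB

-68.1 dB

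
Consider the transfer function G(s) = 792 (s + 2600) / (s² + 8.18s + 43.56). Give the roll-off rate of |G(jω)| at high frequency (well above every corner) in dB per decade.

With 1 zero and 2 poles, the high-frequency asymptotic slope is 20 × (1 − 2) = -20 dB/decade.

-20 dB/decade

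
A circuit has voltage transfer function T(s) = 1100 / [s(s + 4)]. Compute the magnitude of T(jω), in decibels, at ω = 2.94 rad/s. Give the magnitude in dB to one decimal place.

|j2.94 + 4| = √(2.94² + 4²) = 4.964
|j2.94| = 2.94
|T(j2.94)| = 1100 / (4.964 × 2.94) = 75.369
20 log₁₀(75.369) = 37.54 dB

37.5 dB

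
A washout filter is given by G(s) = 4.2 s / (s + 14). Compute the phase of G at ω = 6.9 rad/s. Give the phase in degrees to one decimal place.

∠(j6.9) = 90.00°
∠(j6.9 + 14) = arctan(6.9/14) = 26.24°
∠G(j6.9) = 90.00° − 26.24° = 63.76°

63.8 deg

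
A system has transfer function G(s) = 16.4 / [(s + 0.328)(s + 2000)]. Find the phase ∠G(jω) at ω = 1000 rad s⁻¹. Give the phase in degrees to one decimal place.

∠(j1000 + 0.328) = arctan(1000/0.328) = 89.98°
∠(j1000 + 2000) = arctan(1000/2000) = 26.57°
∠G(j1000) = − (89.98° + 26.57°) = -116.55°

-116.5°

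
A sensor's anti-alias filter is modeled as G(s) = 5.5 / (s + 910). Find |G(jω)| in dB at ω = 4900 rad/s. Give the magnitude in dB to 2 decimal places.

-59.14 dB

|j4900 + 910| = √(4900² + 910²) = 4984
|G(j4900)| = 5.5 / 4984 = 0.0011036
20 log₁₀(0.0011036) = -59.144 dB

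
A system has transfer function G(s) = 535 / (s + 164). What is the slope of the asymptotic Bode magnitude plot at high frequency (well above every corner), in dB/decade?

-20 dB/decade

With 0 zeros and 1 pole, the high-frequency asymptotic slope is 20 × (0 − 1) = -20 dB/decade.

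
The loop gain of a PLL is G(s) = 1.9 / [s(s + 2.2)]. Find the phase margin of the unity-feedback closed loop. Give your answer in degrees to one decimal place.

69.8°

Gain crossover: |G(jω)| = 1 at ω ≈ 0.81 rad s⁻¹.
∠G(j0.81) = −90° − arctan(0.81/2.2) ≈ -110.22°
PM = 180° + (-110.22°) = 69.78°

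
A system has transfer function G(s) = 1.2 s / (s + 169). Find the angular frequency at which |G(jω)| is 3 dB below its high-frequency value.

169 rad/s

For a single-pole high-pass, the −3 dB point is at the pole: ω = 169 rad/s.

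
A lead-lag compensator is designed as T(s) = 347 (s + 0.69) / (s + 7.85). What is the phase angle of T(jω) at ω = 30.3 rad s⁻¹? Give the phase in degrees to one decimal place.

∠(j30.3 + 0.69) = arctan(30.3/0.69) = 88.70°
∠(j30.3 + 7.85) = arctan(30.3/7.85) = 75.48°
∠T(j30.3) = 88.70° − 75.48° = 13.22°

13.2°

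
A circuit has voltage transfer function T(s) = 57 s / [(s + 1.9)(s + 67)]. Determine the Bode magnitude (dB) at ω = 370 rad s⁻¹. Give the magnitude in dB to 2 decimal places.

-16.39 dB

|j370| = 370
|j370 + 1.9| = √(370² + 1.9²) = 370
|j370 + 67| = √(370² + 67²) = 376
|T(j370)| = 57 × 370 / (370 × 376) = 0.15159
20 log₁₀(0.15159) = -16.387 dB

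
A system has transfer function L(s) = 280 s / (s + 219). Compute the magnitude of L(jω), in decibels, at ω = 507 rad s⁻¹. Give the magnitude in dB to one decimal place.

48.2 dB

|j507| = 507
|j507 + 219| = √(507² + 219²) = 552.3
|L(j507)| = 280 × 507 / 552.3 = 257.04
20 log₁₀(257.04) = 48.20 dB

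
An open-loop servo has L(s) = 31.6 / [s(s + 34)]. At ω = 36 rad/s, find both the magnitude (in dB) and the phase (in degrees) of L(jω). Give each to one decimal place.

|L| = -35.0 dB, ∠L = -136.6°

|j36 + 34| = √(36² + 34²) = 49.52
|j36| = 36
|L(j36)| = 31.6 / (49.52 × 36) = 0.017727
20 log₁₀(0.017727) = -35.03 dB
∠(j36 + 34) = arctan(36/34) = 46.64°
∠(j36) = 90.00°
∠L(j36) = − (46.64° + 90.00°) = -136.64°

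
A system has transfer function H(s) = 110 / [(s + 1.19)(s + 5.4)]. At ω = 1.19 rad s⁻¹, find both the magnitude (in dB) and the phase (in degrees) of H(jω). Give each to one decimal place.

|j1.19 + 1.19| = √(1.19² + 1.19²) = 1.683
|j1.19 + 5.4| = √(1.19² + 5.4²) = 5.53
|H(j1.19)| = 110 / (1.683 × 5.53) = 11.821
20 log₁₀(11.821) = 21.45 dB
∠(j1.19 + 1.19) = arctan(1.19/1.19) = 45.00°
∠(j1.19 + 5.4) = arctan(1.19/5.4) = 12.43°
∠H(j1.19) = − (45.00° + 12.43°) = -57.43°

|H| = 21.5 dB, ∠H = -57.4 deg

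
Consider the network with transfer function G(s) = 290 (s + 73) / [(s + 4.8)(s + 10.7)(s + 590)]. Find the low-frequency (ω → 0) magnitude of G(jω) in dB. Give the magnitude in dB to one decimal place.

-3.1 dB

G(0) = 290 × 73 / (4.8 × 10.7 × 590) = 0.69862
20 log₁₀(0.69862) = -3.12 dB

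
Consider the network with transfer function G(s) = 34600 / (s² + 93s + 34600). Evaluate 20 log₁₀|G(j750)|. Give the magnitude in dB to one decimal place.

-23.7 dB

|(j750)² + 93(j750) + 34600| = |-5.279e+05 + j69750| = 5.325e+05
|G(j750)| = 34600 / 5.325e+05 = 0.064978
20 log₁₀(0.064978) = -23.74 dB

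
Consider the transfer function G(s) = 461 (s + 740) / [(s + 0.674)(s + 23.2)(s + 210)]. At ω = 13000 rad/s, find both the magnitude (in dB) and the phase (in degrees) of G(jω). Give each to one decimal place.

|j13000 + 740| = √(13000² + 740²) = 1.302e+04
|j13000 + 0.674| = √(13000² + 0.674²) = 1.3e+04
|j13000 + 23.2| = √(13000² + 23.2²) = 1.3e+04
|j13000 + 210| = √(13000² + 210²) = 1.3e+04
|G(j13000)| = 461 × 1.302e+04 / (1.3e+04 × 1.3e+04 × 1.3e+04) = 2.7319e-06
20 log₁₀(2.7319e-06) = -111.27 dB
∠(j13000 + 740) = arctan(13000/740) = 86.74°
∠(j13000 + 0.674) = arctan(13000/0.674) = 90.00°
∠(j13000 + 23.2) = arctan(13000/23.2) = 89.90°
∠(j13000 + 210) = arctan(13000/210) = 89.07°
∠G(j13000) = 86.74° − (90.00° + 89.90° + 89.07°) = -182.23°

|G| = -111.3 dB, ∠G = -182.2°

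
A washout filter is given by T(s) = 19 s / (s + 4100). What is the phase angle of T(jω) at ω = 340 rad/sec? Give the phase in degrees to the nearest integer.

∠(j340) = 90.00°
∠(j340 + 4100) = arctan(340/4100) = 4.74°
∠T(j340) = 90.00° − 4.74° = 85.26°

85°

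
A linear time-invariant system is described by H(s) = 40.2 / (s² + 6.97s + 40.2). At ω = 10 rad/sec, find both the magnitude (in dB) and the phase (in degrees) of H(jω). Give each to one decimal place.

|H| = -7.2 dB, ∠H = -130.6°

|(j10)² + 6.97(j10) + 40.2| = |-59.8 + j69.7| = 91.84
|H(j10)| = 40.2 / 91.84 = 0.43773
20 log₁₀(0.43773) = -7.18 dB
∠[(j10)² + 6.97(j10) + 40.2] = ∠[-59.8 + j69.7] = 130.63°
∠H(j10) = −130.63° = -130.63°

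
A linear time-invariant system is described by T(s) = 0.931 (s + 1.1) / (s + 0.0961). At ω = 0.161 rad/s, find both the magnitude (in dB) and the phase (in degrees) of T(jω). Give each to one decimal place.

|j0.161 + 1.1| = √(0.161² + 1.1²) = 1.112
|j0.161 + 0.0961| = √(0.161² + 0.0961²) = 0.1875
|T(j0.161)| = 0.931 × 1.112 / 0.1875 = 5.5201
20 log₁₀(5.5201) = 14.84 dB
∠(j0.161 + 1.1) = arctan(0.161/1.1) = 8.33°
∠(j0.161 + 0.0961) = arctan(0.161/0.0961) = 59.17°
∠T(j0.161) = 8.33° − 59.17° = -50.84°

|T| = 14.8 dB, ∠T = -50.8°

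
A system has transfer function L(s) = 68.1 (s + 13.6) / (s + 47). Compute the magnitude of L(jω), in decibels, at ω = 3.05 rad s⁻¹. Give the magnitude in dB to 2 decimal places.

26.09 dB

|j3.05 + 13.6| = √(3.05² + 13.6²) = 13.94
|j3.05 + 47| = √(3.05² + 47²) = 47.1
|L(j3.05)| = 68.1 × 13.94 / 47.1 = 20.153
20 log₁₀(20.153) = 26.087 dB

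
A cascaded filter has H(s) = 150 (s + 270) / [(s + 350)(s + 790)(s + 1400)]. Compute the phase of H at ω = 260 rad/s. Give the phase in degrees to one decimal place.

-21.4 deg

∠(j260 + 270) = arctan(260/270) = 43.92°
∠(j260 + 350) = arctan(260/350) = 36.61°
∠(j260 + 790) = arctan(260/790) = 18.22°
∠(j260 + 1400) = arctan(260/1400) = 10.52°
∠H(j260) = 43.92° − (36.61° + 18.22° + 10.52°) = -21.43°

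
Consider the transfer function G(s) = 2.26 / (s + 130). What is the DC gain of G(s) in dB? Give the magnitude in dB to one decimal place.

G(0) = 2.26 / 130 = 0.017385
20 log₁₀(0.017385) = -35.20 dB

-35.2 dB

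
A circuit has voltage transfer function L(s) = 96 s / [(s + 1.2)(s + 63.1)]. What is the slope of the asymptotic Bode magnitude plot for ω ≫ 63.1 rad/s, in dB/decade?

With 1 zero and 2 poles, the high-frequency asymptotic slope is 20 × (1 − 2) = -20 dB/decade.

-20 dB/decade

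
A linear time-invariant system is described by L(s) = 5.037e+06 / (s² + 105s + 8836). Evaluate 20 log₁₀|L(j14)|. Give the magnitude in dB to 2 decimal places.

55.19 dB

|(j14)² + 105(j14) + 8836| = |8640 + j1470| = 8764
|L(j14)| = 5.037e+06 / 8764 = 574.73
20 log₁₀(574.73) = 55.189 dB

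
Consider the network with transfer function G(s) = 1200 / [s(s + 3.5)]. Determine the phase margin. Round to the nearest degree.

Gain crossover: |G(jω)| = 1 at ω ≈ 34.6 rad s⁻¹.
∠G(j34.6) = −90° − arctan(34.6/3.5) ≈ -174.22°
PM = 180° + (-174.22°) = 5.78°

6°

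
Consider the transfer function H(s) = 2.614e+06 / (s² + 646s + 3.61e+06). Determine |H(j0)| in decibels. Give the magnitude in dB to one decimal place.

H(0) = 2.614e+06 / 3.61e+06 = 0.7241
20 log₁₀(0.7241) = -2.80 dB

-2.8 dB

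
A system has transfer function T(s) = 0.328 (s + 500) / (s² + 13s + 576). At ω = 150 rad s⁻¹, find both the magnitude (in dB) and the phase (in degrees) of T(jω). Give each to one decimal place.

|T| = -42.2 dB, ∠T = -158.2°

|j150 + 500| = √(150² + 500²) = 522
|(j150)² + 13(j150) + 576| = |-21924 + j1950| = 2.201e+04
|T(j150)| = 0.328 × 522 / 2.201e+04 = 0.007779
20 log₁₀(0.007779) = -42.18 dB
∠(j150 + 500) = arctan(150/500) = 16.70°
∠[(j150)² + 13(j150) + 576] = ∠[-21924 + j1950] = 174.92°
∠T(j150) = 16.70° − 174.92° = -158.22°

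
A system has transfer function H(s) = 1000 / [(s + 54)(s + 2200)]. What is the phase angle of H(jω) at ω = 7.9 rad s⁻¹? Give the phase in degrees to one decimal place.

-8.5°

∠(j7.9 + 54) = arctan(7.9/54) = 8.32°
∠(j7.9 + 2200) = arctan(7.9/2200) = 0.21°
∠H(j7.9) = − (8.32° + 0.21°) = -8.53°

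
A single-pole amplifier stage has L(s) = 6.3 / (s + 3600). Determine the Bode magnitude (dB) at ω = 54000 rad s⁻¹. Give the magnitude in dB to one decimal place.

|j54000 + 3600| = √(54000² + 3600²) = 5.412e+04
|L(j54000)| = 6.3 / 5.412e+04 = 0.00011641
20 log₁₀(0.00011641) = -78.68 dB

-78.7 dB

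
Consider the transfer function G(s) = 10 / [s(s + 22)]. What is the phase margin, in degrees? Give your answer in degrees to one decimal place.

Gain crossover: |G(jω)| = 1 at ω ≈ 0.454 rad s⁻¹.
∠G(j0.454) = −90° − arctan(0.454/22) ≈ -91.18°
PM = 180° + (-91.18°) = 88.82°

88.8°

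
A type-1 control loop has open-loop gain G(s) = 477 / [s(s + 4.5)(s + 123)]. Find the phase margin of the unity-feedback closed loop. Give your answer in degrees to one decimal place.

Gain crossover: |G(jω)| = 1 at ω ≈ 0.847 rad s⁻¹.
∠G(j0.847) = −90° − arctan(0.847/4.5) − arctan(0.847/123) ≈ -101.05°
PM = 180° + (-101.05°) = 78.95°

78.9°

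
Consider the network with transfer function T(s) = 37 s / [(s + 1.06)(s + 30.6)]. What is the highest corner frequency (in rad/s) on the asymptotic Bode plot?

30.6 rad/s

Break frequencies occur at each pole and zero magnitude: 1.06 rad/s, 30.6 rad/s.
The highest is 30.6 rad/s.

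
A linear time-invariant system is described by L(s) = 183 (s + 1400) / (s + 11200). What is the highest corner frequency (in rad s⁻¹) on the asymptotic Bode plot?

11200 rad s⁻¹

Break frequencies occur at each pole and zero magnitude: 1400 rad s⁻¹, 11200 rad s⁻¹.
The highest is 11200 rad s⁻¹.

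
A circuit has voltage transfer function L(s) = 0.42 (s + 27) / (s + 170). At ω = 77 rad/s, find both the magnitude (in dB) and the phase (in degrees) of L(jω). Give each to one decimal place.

|L| = -14.7 dB, ∠L = 46.3°

|j77 + 27| = √(77² + 27²) = 81.6
|j77 + 170| = √(77² + 170²) = 186.6
|L(j77)| = 0.42 × 81.6 / 186.6 = 0.18363
20 log₁₀(0.18363) = -14.72 dB
∠(j77 + 27) = arctan(77/27) = 70.68°
∠(j77 + 170) = arctan(77/170) = 24.37°
∠L(j77) = 70.68° − 24.37° = 46.31°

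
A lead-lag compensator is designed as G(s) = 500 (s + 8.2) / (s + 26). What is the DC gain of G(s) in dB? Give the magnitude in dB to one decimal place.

G(0) = 500 × 8.2 / 26 = 157.69
20 log₁₀(157.69) = 43.96 dB

44.0 dB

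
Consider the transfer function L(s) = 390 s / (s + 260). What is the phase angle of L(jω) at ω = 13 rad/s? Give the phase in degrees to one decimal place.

∠(j13) = 90.00°
∠(j13 + 260) = arctan(13/260) = 2.86°
∠L(j13) = 90.00° − 2.86° = 87.14°

87.1 deg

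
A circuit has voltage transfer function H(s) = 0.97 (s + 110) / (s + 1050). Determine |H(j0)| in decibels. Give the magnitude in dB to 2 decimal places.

H(0) = 0.97 × 110 / 1050 = 0.10162
20 log₁₀(0.10162) = -19.860 dB

-19.86 dB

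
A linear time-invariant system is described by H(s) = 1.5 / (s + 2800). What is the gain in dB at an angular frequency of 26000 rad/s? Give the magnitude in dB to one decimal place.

|j26000 + 2800| = √(26000² + 2800²) = 2.615e+04
|H(j26000)| = 1.5 / 2.615e+04 = 5.7361e-05
20 log₁₀(5.7361e-05) = -84.83 dB

-84.8 dB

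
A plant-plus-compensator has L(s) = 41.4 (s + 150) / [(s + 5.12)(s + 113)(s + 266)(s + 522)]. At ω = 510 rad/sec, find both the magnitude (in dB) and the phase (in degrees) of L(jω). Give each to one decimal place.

|j510 + 150| = √(510² + 150²) = 531.6
|j510 + 5.12| = √(510² + 5.12²) = 510
|j510 + 113| = √(510² + 113²) = 522.4
|j510 + 266| = √(510² + 266²) = 575.2
|j510 + 522| = √(510² + 522²) = 729.8
|L(j510)| = 41.4 × 531.6 / (510 × 522.4 × 575.2 × 729.8) = 1.9679e-07
20 log₁₀(1.9679e-07) = -134.12 dB
∠(j510 + 150) = arctan(510/150) = 73.61°
∠(j510 + 5.12) = arctan(510/5.12) = 89.42°
∠(j510 + 113) = arctan(510/113) = 77.51°
∠(j510 + 266) = arctan(510/266) = 62.45°
∠(j510 + 522) = arctan(510/522) = 44.33°
∠L(j510) = 73.61° − (89.42° + 77.51° + 62.45° + 44.33°) = -200.11°

|L| = -134.1 dB, ∠L = -200.1 deg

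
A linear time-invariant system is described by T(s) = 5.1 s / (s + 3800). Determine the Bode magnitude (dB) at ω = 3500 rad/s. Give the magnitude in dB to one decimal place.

10.8 dB

|j3500| = 3500
|j3500 + 3800| = √(3500² + 3800²) = 5166
|T(j3500)| = 5.1 × 3500 / 5166 = 3.4551
20 log₁₀(3.4551) = 10.77 dB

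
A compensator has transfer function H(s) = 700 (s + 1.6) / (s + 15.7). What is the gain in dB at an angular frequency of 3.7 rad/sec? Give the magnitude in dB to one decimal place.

44.9 dB

|j3.7 + 1.6| = √(3.7² + 1.6²) = 4.031
|j3.7 + 15.7| = √(3.7² + 15.7²) = 16.13
|H(j3.7)| = 700 × 4.031 / 16.13 = 174.94
20 log₁₀(174.94) = 44.86 dB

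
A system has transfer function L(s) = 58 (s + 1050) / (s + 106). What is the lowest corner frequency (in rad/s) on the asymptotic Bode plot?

Break frequencies occur at each pole and zero magnitude: 106 rad/s, 1050 rad/s.
The lowest is 106 rad/s.

106 rad/s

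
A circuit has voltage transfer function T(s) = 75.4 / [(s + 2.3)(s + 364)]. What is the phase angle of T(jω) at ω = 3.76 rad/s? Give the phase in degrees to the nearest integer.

-59°

∠(j3.76 + 2.3) = arctan(3.76/2.3) = 58.55°
∠(j3.76 + 364) = arctan(3.76/364) = 0.59°
∠T(j3.76) = − (58.55° + 0.59°) = -59.14°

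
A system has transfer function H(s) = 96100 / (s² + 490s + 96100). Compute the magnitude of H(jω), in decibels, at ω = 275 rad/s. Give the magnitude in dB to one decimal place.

-3.0 dB

|(j275)² + 490(j275) + 96100| = |20475 + j1.3475e+05| = 1.363e+05
|H(j275)| = 96100 / 1.363e+05 = 0.70508
20 log₁₀(0.70508) = -3.04 dB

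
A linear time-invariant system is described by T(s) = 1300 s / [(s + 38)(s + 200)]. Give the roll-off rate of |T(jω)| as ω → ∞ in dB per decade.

-20 dB/decade

With 1 zero and 2 poles, the high-frequency asymptotic slope is 20 × (1 − 2) = -20 dB/decade.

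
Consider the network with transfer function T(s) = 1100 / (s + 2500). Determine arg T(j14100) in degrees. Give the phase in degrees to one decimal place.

∠(j14100 + 2500) = arctan(14100/2500) = 79.95°
∠T(j14100) = −79.95° = -79.95°

-79.9°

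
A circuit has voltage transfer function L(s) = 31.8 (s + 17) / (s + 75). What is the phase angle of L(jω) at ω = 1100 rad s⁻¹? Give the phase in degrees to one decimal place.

∠(j1100 + 17) = arctan(1100/17) = 89.11°
∠(j1100 + 75) = arctan(1100/75) = 86.10°
∠L(j1100) = 89.11° − 86.10° = 3.02°

3.0°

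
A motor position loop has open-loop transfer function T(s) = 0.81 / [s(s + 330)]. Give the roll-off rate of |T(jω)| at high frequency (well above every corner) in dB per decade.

-40 dB/decade

With 0 zeros and 2 poles, the high-frequency asymptotic slope is 20 × (0 − 2) = -40 dB/decade.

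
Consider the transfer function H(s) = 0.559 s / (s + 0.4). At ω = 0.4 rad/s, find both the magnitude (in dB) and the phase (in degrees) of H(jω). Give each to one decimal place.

|j0.4| = 0.4
|j0.4 + 0.4| = √(0.4² + 0.4²) = 0.5657
|H(j0.4)| = 0.559 × 0.4 / 0.5657 = 0.39527
20 log₁₀(0.39527) = -8.06 dB
∠(j0.4) = 90.00°
∠(j0.4 + 0.4) = arctan(0.4/0.4) = 45.00°
∠H(j0.4) = 90.00° − 45.00° = 45.00°

|H| = -8.1 dB, ∠H = 45.0°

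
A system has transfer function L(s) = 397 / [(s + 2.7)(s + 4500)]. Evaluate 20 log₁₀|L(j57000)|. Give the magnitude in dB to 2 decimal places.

|j57000 + 2.7| = √(57000² + 2.7²) = 5.7e+04
|j57000 + 4500| = √(57000² + 4500²) = 5.718e+04
|L(j57000)| = 397 / (5.7e+04 × 5.718e+04) = 1.2181e-07
20 log₁₀(1.2181e-07) = -138.286 dB

-138.29 dB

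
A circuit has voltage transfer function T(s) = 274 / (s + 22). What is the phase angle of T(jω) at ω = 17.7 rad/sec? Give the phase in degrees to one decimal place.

∠(j17.7 + 22) = arctan(17.7/22) = 38.82°
∠T(j17.7) = −38.82° = -38.82°

-38.8°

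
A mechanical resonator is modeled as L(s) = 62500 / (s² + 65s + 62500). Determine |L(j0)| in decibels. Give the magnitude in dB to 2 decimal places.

0.00 dB

L(0) = 62500 / 62500 = 1
20 log₁₀(1) = 0.000 dB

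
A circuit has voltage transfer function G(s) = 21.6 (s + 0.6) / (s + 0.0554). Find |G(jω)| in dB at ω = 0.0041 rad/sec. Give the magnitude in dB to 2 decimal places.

|j0.0041 + 0.6| = √(0.0041² + 0.6²) = 0.6
|j0.0041 + 0.0554| = √(0.0041² + 0.0554²) = 0.05555
|G(j0.0041)| = 21.6 × 0.6 / 0.05555 = 233.3
20 log₁₀(233.3) = 47.358 dB

47.36 dB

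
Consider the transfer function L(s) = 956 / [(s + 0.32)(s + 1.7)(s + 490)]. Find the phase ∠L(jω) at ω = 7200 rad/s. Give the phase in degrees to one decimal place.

∠(j7200 + 0.32) = arctan(7200/0.32) = 90.00°
∠(j7200 + 1.7) = arctan(7200/1.7) = 89.99°
∠(j7200 + 490) = arctan(7200/490) = 86.11°
∠L(j7200) = − (90.00° + 89.99° + 86.11°) = -266.09°

-266.1°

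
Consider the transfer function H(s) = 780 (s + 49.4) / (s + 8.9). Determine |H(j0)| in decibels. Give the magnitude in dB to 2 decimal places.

72.73 dB

H(0) = 780 × 49.4 / 8.9 = 4329.4
20 log₁₀(4329.4) = 72.729 dB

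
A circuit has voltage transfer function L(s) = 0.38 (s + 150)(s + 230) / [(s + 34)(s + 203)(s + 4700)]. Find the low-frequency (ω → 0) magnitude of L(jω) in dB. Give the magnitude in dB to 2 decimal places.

-67.87 dB

L(0) = 0.38 × 150 × 230 / (34 × 203 × 4700) = 0.00040414
20 log₁₀(0.00040414) = -67.869 dB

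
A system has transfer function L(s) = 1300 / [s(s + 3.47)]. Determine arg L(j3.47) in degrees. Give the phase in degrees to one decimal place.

∠(j3.47 + 3.47) = arctan(3.47/3.47) = 45.00°
∠(j3.47) = 90.00°
∠L(j3.47) = − (45.00° + 90.00°) = -135.00°

-135.0°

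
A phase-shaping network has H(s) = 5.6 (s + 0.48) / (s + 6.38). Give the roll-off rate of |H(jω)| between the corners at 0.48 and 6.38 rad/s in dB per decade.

In this band the factors already past their corner are: zero at 0.48; net slope = 20 dB/decade.

20 dB/decade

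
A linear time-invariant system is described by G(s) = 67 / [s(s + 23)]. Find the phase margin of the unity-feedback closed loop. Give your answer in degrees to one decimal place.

Gain crossover: |G(jω)| = 1 at ω ≈ 2.89 rad s⁻¹.
∠G(j2.89) = −90° − arctan(2.89/23) ≈ -97.16°
PM = 180° + (-97.16°) = 82.84°

82.8°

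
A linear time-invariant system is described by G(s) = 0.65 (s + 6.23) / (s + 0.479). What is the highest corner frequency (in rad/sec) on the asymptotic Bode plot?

6.23 rad/sec

Break frequencies occur at each pole and zero magnitude: 0.479 rad/sec, 6.23 rad/sec.
The highest is 6.23 rad/sec.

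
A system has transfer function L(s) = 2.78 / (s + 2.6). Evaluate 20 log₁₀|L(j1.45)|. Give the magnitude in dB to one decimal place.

-0.6 dB

|j1.45 + 2.6| = √(1.45² + 2.6²) = 2.977
|L(j1.45)| = 2.78 / 2.977 = 0.93383
20 log₁₀(0.93383) = -0.59 dB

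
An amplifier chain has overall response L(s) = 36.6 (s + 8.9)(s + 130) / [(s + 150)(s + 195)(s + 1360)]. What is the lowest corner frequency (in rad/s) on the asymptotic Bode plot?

8.9 rad/s

Break frequencies occur at each pole and zero magnitude: 8.9 rad/s, 130 rad/s, 150 rad/s, 195 rad/s, 1360 rad/s.
The lowest is 8.9 rad/s.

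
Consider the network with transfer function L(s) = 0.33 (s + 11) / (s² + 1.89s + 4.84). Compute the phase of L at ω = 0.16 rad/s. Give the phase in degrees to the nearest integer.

-3°

∠(j0.16 + 11) = arctan(0.16/11) = 0.83°
∠[(j0.16)² + 1.89(j0.16) + 4.84] = ∠[4.8144 + j0.3024] = 3.59°
∠L(j0.16) = 0.83° − 3.59° = -2.76°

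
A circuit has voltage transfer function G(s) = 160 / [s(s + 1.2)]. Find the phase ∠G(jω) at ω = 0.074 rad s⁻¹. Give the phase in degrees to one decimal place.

∠(j0.074 + 1.2) = arctan(0.074/1.2) = 3.53°
∠(j0.074) = 90.00°
∠G(j0.074) = − (3.53° + 90.00°) = -93.53°

-93.5°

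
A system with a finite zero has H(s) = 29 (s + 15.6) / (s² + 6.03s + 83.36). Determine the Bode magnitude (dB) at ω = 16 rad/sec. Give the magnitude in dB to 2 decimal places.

10.31 dB

|j16 + 15.6| = √(16² + 15.6²) = 22.35
|(j16)² + 6.03(j16) + 83.36| = |-172.64 + j96.48| = 197.8
|H(j16)| = 29 × 22.35 / 197.8 = 3.2768
20 log₁₀(3.2768) = 10.309 dB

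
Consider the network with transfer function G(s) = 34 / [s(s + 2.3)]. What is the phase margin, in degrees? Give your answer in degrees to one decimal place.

22.3°

Gain crossover: |G(jω)| = 1 at ω ≈ 5.61 rad/s.
∠G(j5.61) = −90° − arctan(5.61/2.3) ≈ -157.70°
PM = 180° + (-157.70°) = 22.30°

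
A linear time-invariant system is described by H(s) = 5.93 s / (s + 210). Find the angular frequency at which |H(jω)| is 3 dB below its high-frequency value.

For a single-pole high-pass, the −3 dB point is at the pole: ω = 210 rad s⁻¹.

210 rad s⁻¹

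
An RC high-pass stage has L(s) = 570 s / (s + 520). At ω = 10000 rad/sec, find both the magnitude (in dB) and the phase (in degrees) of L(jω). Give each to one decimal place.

|L| = 55.1 dB, ∠L = 3.0°

|j10000| = 1e+04
|j10000 + 520| = √(10000² + 520²) = 1.001e+04
|L(j10000)| = 570 × 1e+04 / 1.001e+04 = 569.23
20 log₁₀(569.23) = 55.11 dB
∠(j10000) = 90.00°
∠(j10000 + 520) = arctan(10000/520) = 87.02°
∠L(j10000) = 90.00° − 87.02° = 2.98°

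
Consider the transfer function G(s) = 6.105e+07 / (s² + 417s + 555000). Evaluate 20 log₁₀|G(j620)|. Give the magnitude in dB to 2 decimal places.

45.89 dB

|(j620)² + 417(j620) + 555000| = |1.706e+05 + j2.5854e+05| = 3.098e+05
|G(j620)| = 6.105e+07 / 3.098e+05 = 197.09
20 log₁₀(197.09) = 45.893 dB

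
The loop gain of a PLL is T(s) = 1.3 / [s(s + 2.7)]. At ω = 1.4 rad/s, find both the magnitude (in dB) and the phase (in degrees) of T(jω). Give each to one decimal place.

|T| = -10.3 dB, ∠T = -117.4°

|j1.4 + 2.7| = √(1.4² + 2.7²) = 3.041
|j1.4| = 1.4
|T(j1.4)| = 1.3 / (3.041 × 1.4) = 0.30531
20 log₁₀(0.30531) = -10.31 dB
∠(j1.4 + 2.7) = arctan(1.4/2.7) = 27.41°
∠(j1.4) = 90.00°
∠T(j1.4) = − (27.41° + 90.00°) = -117.41°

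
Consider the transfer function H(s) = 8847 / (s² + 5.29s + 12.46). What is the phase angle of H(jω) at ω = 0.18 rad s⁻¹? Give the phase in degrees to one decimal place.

∠[(j0.18)² + 5.29(j0.18) + 12.46] = ∠[12.428 + j0.9522] = 4.38°
∠H(j0.18) = −4.38° = -4.38°

-4.4°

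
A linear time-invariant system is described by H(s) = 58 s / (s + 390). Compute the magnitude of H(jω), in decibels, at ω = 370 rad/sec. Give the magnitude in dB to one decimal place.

32.0 dB

|j370| = 370
|j370 + 390| = √(370² + 390²) = 537.6
|H(j370)| = 58 × 370 / 537.6 = 39.919
20 log₁₀(39.919) = 32.02 dB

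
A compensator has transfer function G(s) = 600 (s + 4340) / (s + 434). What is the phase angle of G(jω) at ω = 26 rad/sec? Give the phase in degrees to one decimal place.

-3.1°

∠(j26 + 4340) = arctan(26/4340) = 0.34°
∠(j26 + 434) = arctan(26/434) = 3.43°
∠G(j26) = 0.34° − 3.43° = -3.09°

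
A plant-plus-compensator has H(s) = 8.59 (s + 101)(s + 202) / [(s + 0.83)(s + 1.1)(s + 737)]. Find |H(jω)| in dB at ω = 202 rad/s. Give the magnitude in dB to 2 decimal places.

|j202 + 101| = √(202² + 101²) = 225.8
|j202 + 202| = √(202² + 202²) = 285.7
|j202 + 0.83| = √(202² + 0.83²) = 202
|j202 + 1.1| = √(202² + 1.1²) = 202
|j202 + 737| = √(202² + 737²) = 764.2
|H(j202)| = 8.59 × 225.8 × 285.7 / (202 × 202 × 764.2) = 0.017773
20 log₁₀(0.017773) = -35.005 dB

-35.00 dB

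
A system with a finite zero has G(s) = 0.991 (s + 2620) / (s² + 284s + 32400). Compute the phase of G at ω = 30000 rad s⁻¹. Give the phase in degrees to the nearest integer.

-94°

∠(j30000 + 2620) = arctan(30000/2620) = 85.01°
∠[(j30000)² + 284(j30000) + 32400] = ∠[-8.9997e+08 + j8.52e+06] = 179.46°
∠G(j30000) = 85.01° − 179.46° = -94.45°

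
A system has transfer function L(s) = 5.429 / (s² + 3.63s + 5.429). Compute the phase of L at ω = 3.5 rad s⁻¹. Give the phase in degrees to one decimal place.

∠[(j3.5)² + 3.63(j3.5) + 5.429] = ∠[-6.821 + j12.705] = 118.23°
∠L(j3.5) = −118.23° = -118.23°

-118.2 deg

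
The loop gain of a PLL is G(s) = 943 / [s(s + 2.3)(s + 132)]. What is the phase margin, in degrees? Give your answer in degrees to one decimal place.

44.9 deg

Gain crossover: |G(jω)| = 1 at ω ≈ 2.23 rad/s.
∠G(j2.23) = −90° − arctan(2.23/2.3) − arctan(2.23/132) ≈ -135.08°
PM = 180° + (-135.08°) = 44.92°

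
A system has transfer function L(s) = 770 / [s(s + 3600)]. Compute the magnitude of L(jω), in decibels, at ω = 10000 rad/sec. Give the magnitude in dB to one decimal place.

-102.8 dB

|j10000 + 3600| = √(10000² + 3600²) = 1.063e+04
|j10000| = 1e+04
|L(j10000)| = 770 / (1.063e+04 × 1e+04) = 7.2448e-06
20 log₁₀(7.2448e-06) = -102.80 dB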